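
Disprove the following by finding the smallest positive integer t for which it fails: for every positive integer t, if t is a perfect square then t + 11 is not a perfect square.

t = 25

t = 1: 1 + 11 = 12, not a perfect square.
t = 4: 4 + 11 = 15, not a perfect square.
t = 9: 9 + 11 = 20, not a perfect square.
t = 16: 16 + 11 = 27, not a perfect square.
t = 25: 25 = 5² and 25 + 11 = 36 = 6².
Thus t = 25 disproves the claim, and no smaller t works.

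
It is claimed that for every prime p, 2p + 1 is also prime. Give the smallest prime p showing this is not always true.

A counterexample is any prime p such that 2p + 1 is not prime; we check each in order.
For p = 2, 3, 5 the conclusion holds.
p = 7: 2p + 1 = 15 = 3 × 5, not prime.

p = 7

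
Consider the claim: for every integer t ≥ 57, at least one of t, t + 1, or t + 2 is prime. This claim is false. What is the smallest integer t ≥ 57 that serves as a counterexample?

t = 62

We need the least integer t ≥ 57 for which t, t + 1, t + 2 are all composite.
For t = 57, 58, 59, 60, 61 the conclusion holds.
t = 62: 62 = 2 × 31; 63 = 3 × 21; 64 = 2 × 32 — all composite.
So t = 62 is the smallest counterexample.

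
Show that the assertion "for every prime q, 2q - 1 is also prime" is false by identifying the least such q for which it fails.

q = 5

q = 2: 2q - 1 = 3, prime.
q = 3: 2q - 1 = 5, prime.
q = 5: 2q - 1 = 9 = 3 × 3, not prime.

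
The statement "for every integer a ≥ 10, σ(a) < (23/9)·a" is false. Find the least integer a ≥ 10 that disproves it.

Check each integer a ≥ 10 in order until the claim fails.
For a = 10, 11, 12, 13, …, 45, 46, 47 the conclusion holds.
a = 48: σ(48) = 124; 124 ≥ 368/3.
Thus a = 48 disproves the claim, and no smaller a works.

a = 48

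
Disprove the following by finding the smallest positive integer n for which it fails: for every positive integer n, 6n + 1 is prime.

n = 4

We need the least positive integer n for which 6n + 1 is not prime.
n = 1: 6n + 1 = 7, prime.
n = 2: 6n + 1 = 13, prime.
n = 3: 6n + 1 = 19, prime.
n = 4: 6n + 1 = 25 = 5 × 5, composite.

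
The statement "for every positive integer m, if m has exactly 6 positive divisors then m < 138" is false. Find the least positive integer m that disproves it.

The first 19 eligible values, up to m = 124, all satisfy the conclusion.
m = 147: τ(147) = 6; 147 ≥ 138.

m = 147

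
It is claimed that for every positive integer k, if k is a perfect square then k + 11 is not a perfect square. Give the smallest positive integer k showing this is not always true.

k = 25

k = 1: 1 + 11 = 12, not a perfect square.
k = 4: 4 + 11 = 15, not a perfect square.
k = 9: 9 + 11 = 20, not a perfect square.
k = 16: 16 + 11 = 27, not a perfect square.
k = 25: 25 = 5² and 25 + 11 = 36 = 6².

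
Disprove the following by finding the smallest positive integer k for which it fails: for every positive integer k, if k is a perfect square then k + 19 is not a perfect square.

k = 81

For k = 1, 4, 9, 16, 25, 36, 49, 64 the conclusion holds.
k = 81: 81 = 9² and 81 + 19 = 100 = 10².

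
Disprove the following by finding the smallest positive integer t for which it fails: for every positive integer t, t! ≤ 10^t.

t = 25

For t = 1, 2, 3, 4, …, 22, 23, 24 the conclusion holds.
t = 25: t! = 15511210043330985984000000 and 10^t = 10000000000000000000000000, so 15511210043330985984000000 > 10000000000000000000000000.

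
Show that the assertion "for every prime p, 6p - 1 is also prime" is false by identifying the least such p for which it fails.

We need the least prime p for which 6p - 1 is not prime.
For p = 2, 3, 5, 7 the conclusion holds.
p = 11: 6p - 1 = 65 = 5 × 13, not prime.
So p = 11 is the smallest counterexample.

p = 11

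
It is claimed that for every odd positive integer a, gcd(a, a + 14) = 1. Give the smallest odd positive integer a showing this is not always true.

a = 7

We need the least odd positive integer a for which gcd(a, a + 14) > 1.
a = 1: gcd(1, 15) = 1.
a = 3: gcd(3, 17) = 1.
a = 5: gcd(5, 19) = 1.
a = 7: gcd(7, 21) = 7.
Hence a = 7 is a counterexample.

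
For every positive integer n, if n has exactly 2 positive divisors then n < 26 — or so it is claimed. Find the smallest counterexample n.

For n = 2, 3, 5, 7, 11, 13, 17, 19, 23 the conclusion holds.
n = 29: τ(29) = 2; 29 ≥ 26.
Hence n = 29 is a counterexample.

n = 29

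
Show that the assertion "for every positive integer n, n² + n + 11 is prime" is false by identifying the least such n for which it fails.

For n = 1, 2, 3, 4, 5, 6, 7, 8, 9 the conclusion holds.
n = 10: n² + n + 11 = 121 = 11 × 11, composite.

n = 10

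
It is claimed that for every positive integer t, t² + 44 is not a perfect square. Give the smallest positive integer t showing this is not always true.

t = 10

We need the least positive integer t for which t² + 44 is a perfect square.
The first 9 eligible values, up to t = 9, all satisfy the conclusion.
t = 10: 10² + 44 = 144 = 12², a perfect square.
Thus t = 10 disproves the claim, and no smaller t works.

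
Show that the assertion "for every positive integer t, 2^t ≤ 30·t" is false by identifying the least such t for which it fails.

Check each positive integer t in order until 2^t > 30·t.
For t = 1, 2, 3, 4, 5, 6, 7 the conclusion holds.
t = 8: 2^t = 256 and 30·t = 240, so 256 > 240.

t = 8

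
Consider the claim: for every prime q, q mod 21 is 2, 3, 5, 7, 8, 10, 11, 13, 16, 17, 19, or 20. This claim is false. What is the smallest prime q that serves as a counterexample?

q = 43

We need the least prime q for which the claim fails.
For q = 2, 3, 5, 7, …, 31, 37, 41 the conclusion holds.
q = 43: 43 mod 21 = 1 — not in {2, 3, 5, 7, 8, 10, 11, 13, 16, 17, 19, 20}.
So q = 43 is the smallest counterexample.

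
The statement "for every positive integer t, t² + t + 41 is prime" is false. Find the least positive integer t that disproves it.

Check each positive integer t in order until t² + t + 41 is not prime.
For t = 1, 2, 3, 4, …, 37, 38, 39 the conclusion holds.
t = 40: t² + t + 41 = 1681 = 41 × 41, composite.

t = 40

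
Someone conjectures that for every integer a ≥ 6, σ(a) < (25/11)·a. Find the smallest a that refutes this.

a = 12

We need the least integer a ≥ 6 for which the claim fails.
The first 6 eligible values, up to a = 11, all satisfy the conclusion.
a = 12: σ(12) = 28; 28 ≥ 300/11.
Hence a = 12 is a counterexample.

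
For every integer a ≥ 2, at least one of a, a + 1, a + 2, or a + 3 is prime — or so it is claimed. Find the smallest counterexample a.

For a = 2, 3, 4, 5, …, 21, 22, 23 the conclusion holds.
a = 24: 24 = 2 × 12; 25 = 5 × 5; 26 = 2 × 13; 27 = 3 × 9 — all composite.
Hence a = 24 is a counterexample.

a = 24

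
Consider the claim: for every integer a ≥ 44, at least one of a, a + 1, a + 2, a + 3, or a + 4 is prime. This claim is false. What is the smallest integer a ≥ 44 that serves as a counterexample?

a = 48

The first 4 eligible values, up to a = 47, all satisfy the conclusion.
a = 48: 48 = 2 × 24; 49 = 7 × 7; 50 = 2 × 25; 51 = 3 × 17; 52 = 2 × 26 — all composite.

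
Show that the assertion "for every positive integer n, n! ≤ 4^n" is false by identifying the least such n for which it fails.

A counterexample is any positive integer n such that n! > 4^n; we check each in order.
The first 8 eligible values, up to n = 8, all satisfy the conclusion.
n = 9: n! = 362880 and 4^n = 262144, so 362880 > 262144.

n = 9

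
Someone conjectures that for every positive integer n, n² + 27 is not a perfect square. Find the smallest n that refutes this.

For n = 1, 2 the conclusion holds.
n = 3: 3² + 27 = 36 = 6², a perfect square.
Thus n = 3 disproves the claim, and no smaller n works.

n = 3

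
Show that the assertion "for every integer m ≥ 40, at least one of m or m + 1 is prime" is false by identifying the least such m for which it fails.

Check each integer m ≥ 40 in order until m, m + 1 are both composite.
The first 4 eligible values, up to m = 43, all satisfy the conclusion.
m = 44: 44 = 2 × 22; 45 = 3 × 15 — both composite.
Thus m = 44 disproves the claim, and no smaller m works.

m = 44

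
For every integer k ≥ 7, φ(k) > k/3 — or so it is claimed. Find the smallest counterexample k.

k = 12

We need the least integer k ≥ 7 for which the claim fails.
For k = 7, 8, 9, 10, 11 the conclusion holds.
k = 12: φ(12) = 4 and 12/3 = 4, so φ(12) ≤ 12/3.
Thus k = 12 disproves the claim, and no smaller k works.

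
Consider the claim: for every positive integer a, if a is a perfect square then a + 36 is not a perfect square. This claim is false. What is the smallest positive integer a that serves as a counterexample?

We need the least positive integer a for which a is a perfect square but a + 36 is a perfect square.
For a = 1, 4, 9, 16, 25, 36, 49 the conclusion holds.
a = 64: 64 = 8² and 64 + 36 = 100 = 10².

a = 64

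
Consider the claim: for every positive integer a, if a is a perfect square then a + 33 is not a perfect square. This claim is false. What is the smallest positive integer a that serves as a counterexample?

Check each positive integer a in order until a is a perfect square but a + 33 is a perfect square.
For a = 1, 4, 9 the conclusion holds.
a = 16: 16 = 4² and 16 + 33 = 49 = 7².

a = 16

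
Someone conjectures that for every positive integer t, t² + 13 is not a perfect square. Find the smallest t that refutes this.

t = 6

t = 1: 1² + 13 = 14, not a perfect square.
t = 2: 2² + 13 = 17, not a perfect square.
t = 3: 3² + 13 = 22, not a perfect square.
t = 4: 4² + 13 = 29, not a perfect square.
t = 5: 5² + 13 = 38, not a perfect square.
t = 6: 6² + 13 = 49 = 7², a perfect square.
Hence t = 6 is a counterexample.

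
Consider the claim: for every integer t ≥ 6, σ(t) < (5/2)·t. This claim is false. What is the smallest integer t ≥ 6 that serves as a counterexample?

Check each integer t ≥ 6 in order until the claim fails.
For t = 6, 7, 8, 9, …, 21, 22, 23 the conclusion holds.
t = 24: σ(24) = 60; 60 ≥ 60.

t = 24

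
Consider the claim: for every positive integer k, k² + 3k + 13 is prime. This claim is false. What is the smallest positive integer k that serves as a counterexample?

A counterexample is any positive integer k such that k² + 3k + 13 is not prime; we check each in order.
For k = 1, 2, 3, 4, 5, 6, 7, 8 the conclusion holds.
k = 9: k² + 3k + 13 = 121 = 11 × 11, composite.
So k = 9 is the smallest counterexample.

k = 9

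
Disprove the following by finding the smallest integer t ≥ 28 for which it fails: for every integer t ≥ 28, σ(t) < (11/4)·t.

A counterexample is any integer t ≥ 28 such that the claim fails; we check each in order.
For t = 28, 29, 30, 31, …, 57, 58, 59 the conclusion holds.
t = 60: σ(60) = 168; 168 ≥ 165.

t = 60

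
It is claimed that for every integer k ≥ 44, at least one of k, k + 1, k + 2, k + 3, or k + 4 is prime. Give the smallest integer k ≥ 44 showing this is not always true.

A counterexample is any integer k ≥ 44 such that k, k + 1, k + 2, k + 3, k + 4 are all composite; we check each in order.
For k = 44, 45, 46, 47 the conclusion holds.
k = 48: 48 = 2 × 24; 49 = 7 × 7; 50 = 2 × 25; 51 = 3 × 17; 52 = 2 × 26 — all composite.

k = 48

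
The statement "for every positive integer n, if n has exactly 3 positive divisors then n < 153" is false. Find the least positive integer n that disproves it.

n = 169

For n = 4, 9, 25, 49, 121 the conclusion holds.
n = 169: τ(169) = 3; 169 ≥ 153.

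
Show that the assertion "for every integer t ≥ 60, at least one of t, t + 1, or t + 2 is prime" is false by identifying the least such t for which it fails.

t = 60: 61 is prime.
t = 61: 61 is prime.
t = 62: 62 = 2 × 31; 63 = 3 × 21; 64 = 2 × 32 — all composite.

t = 62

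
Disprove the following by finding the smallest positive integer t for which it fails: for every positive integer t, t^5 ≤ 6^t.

t = 3

We need the least positive integer t for which t^5 > 6^t.
t = 1: t^5 = 1 and 6^t = 6, so 1 ≤ 6.
t = 2: t^5 = 32 and 6^t = 36, so 32 ≤ 36.
t = 3: t^5 = 243 and 6^t = 216, so 243 > 216.
Hence t = 3 is a counterexample.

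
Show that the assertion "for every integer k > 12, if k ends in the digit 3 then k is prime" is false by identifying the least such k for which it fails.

k = 33

Check each integer k > 12 in order until k ends in the digit 3 but k is not prime.
k = 13: 13 ends in 3 and is prime.
k = 23: 23 ends in 3 and is prime.
k = 33: 33 ends in 3; 33 = 3 × 11, composite.
So k = 33 is the smallest counterexample.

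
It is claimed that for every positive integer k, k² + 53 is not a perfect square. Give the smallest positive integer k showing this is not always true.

A counterexample is any positive integer k such that k² + 53 is a perfect square; we check each in order.
For k = 1, 2, 3, 4, …, 23, 24, 25 the conclusion holds.
k = 26: 26² + 53 = 729 = 27², a perfect square.

k = 26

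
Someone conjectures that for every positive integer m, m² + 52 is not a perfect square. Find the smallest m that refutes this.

m = 12

The first 11 eligible values, up to m = 11, all satisfy the conclusion.
m = 12: 12² + 52 = 196 = 14², a perfect square.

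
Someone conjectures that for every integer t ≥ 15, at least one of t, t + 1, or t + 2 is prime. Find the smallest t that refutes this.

t = 20

Check each integer t ≥ 15 in order until t, t + 1, t + 2 are all composite.
t = 15: 17 is prime.
t = 16: 17 is prime.
t = 17: 17 is prime.
t = 18: 19 is prime.
t = 19: 19 is prime.
t = 20: 20 = 2 × 10; 21 = 3 × 7; 22 = 2 × 11 — all composite.
Hence t = 20 is a counterexample.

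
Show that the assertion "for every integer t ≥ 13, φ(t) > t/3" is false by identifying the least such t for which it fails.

t = 18

The first 5 eligible values, up to t = 17, all satisfy the conclusion.
t = 18: φ(18) = 6 and 18/3 = 6, so φ(18) ≤ 18/3.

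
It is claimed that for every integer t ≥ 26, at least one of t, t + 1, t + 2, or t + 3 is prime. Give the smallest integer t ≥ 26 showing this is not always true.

We need the least integer t ≥ 26 for which t, t + 1, t + 2, t + 3 are all composite.
t = 26: 29 is prime.
t = 27: 29 is prime.
t = 28: 29 is prime.
t = 29: 29 is prime.
t = 30: 31 is prime.
t = 31: 31 is prime.
t = 32: 32 = 2 × 16; 33 = 3 × 11; 34 = 2 × 17; 35 = 5 × 7 — all composite.
So t = 32 is the smallest counterexample.

t = 32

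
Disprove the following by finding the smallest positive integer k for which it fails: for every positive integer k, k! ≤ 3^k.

k = 7

Check each positive integer k in order until k! > 3^k.
k = 1: k! = 1 and 3^k = 3, so 1 ≤ 3.
k = 2: k! = 2 and 3^k = 9, so 2 ≤ 9.
k = 3: k! = 6 and 3^k = 27, so 6 ≤ 27.
k = 4: k! = 24 and 3^k = 81, so 24 ≤ 81.
k = 5: k! = 120 and 3^k = 243, so 120 ≤ 243.
k = 6: k! = 720 and 3^k = 729, so 720 ≤ 729.
k = 7: k! = 5040 and 3^k = 2187, so 5040 > 2187.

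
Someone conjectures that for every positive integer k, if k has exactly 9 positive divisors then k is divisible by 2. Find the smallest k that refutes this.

For k = 36, 100, 196 the conclusion holds.
k = 225: τ(225) = 9; 225 mod 2 = 1.

k = 225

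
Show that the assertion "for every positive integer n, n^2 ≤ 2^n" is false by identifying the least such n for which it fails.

Check each positive integer n in order until n^2 > 2^n.
For n = 1, 2 the conclusion holds.
n = 3: n^2 = 9 and 2^n = 8, so 9 > 8.

n = 3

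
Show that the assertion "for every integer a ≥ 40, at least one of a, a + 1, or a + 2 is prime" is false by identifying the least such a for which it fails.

a = 44

We need the least integer a ≥ 40 for which a, a + 1, a + 2 are all composite.
a = 40: 41 is prime.
a = 41: 41 is prime.
a = 42: 43 is prime.
a = 43: 43 is prime.
a = 44: 44 = 2 × 22; 45 = 3 × 15; 46 = 2 × 23 — all composite.
So a = 44 is the smallest counterexample.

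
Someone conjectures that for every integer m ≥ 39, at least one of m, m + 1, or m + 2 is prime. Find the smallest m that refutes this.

m = 44

We need the least integer m ≥ 39 for which m, m + 1, m + 2 are all composite.
For m = 39, 40, 41, 42, 43 the conclusion holds.
m = 44: 44 = 2 × 22; 45 = 3 × 15; 46 = 2 × 23 — all composite.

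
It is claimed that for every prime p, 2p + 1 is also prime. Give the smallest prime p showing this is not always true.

p = 7

For p = 2, 3, 5 the conclusion holds.
p = 7: 2p + 1 = 15 = 3 × 5, not prime.
So p = 7 is the smallest counterexample.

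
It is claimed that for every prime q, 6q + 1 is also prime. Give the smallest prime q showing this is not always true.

q = 19

The first 7 eligible values, up to q = 17, all satisfy the conclusion.
q = 19: 6q + 1 = 115 = 5 × 23, not prime.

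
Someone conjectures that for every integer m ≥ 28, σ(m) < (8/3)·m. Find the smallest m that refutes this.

m = 60

Check each integer m ≥ 28 in order until the claim fails.
The first 32 eligible values, up to m = 59, all satisfy the conclusion.
m = 60: σ(60) = 168; 168 ≥ 160.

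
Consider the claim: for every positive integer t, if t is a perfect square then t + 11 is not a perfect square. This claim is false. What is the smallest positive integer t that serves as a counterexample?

Check each positive integer t in order until t is a perfect square but t + 11 is a perfect square.
The first 4 eligible values, up to t = 16, all satisfy the conclusion.
t = 25: 25 = 5² and 25 + 11 = 36 = 6².

t = 25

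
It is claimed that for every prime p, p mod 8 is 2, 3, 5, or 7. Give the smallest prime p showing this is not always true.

p = 17

We need the least prime p for which the claim fails.
The first 6 eligible values, up to p = 13, all satisfy the conclusion.
p = 17: 17 mod 8 = 1 — not in {2, 3, 5, 7}.
Hence p = 17 is a counterexample.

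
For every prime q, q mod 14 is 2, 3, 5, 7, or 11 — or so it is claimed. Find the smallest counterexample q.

q = 13

The first 5 eligible values, up to q = 11, all satisfy the conclusion.
q = 13: 13 mod 14 = 13 — not in {2, 3, 5, 7, 11}.
So q = 13 is the smallest counterexample.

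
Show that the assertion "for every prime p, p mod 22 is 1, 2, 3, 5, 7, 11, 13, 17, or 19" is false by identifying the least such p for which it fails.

p = 31

Check each prime p in order until the claim fails.
For p = 2, 3, 5, 7, 11, 13, 17, 19, 23, 29 the conclusion holds.
p = 31: 31 mod 22 = 9 — not in {1, 2, 3, 5, 7, 11, 13, 17, 19}.
Hence p = 31 is a counterexample.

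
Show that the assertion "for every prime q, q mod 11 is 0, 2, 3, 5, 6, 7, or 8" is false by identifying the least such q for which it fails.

We need the least prime q for which the claim fails.
q = 2: 2 mod 11 = 2.
q = 3: 3 mod 11 = 3.
q = 5: 5 mod 11 = 5.
q = 7: 7 mod 11 = 7.
q = 11: 11 mod 11 = 0.
q = 13: 13 mod 11 = 2.
q = 17: 17 mod 11 = 6.
q = 19: 19 mod 11 = 8.
q = 23: 23 mod 11 = 1 — not in {0, 2, 3, 5, 6, 7, 8}.

q = 23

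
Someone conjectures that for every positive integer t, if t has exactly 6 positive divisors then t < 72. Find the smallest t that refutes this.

A counterexample is any positive integer t such that t has exactly 6 positive divisors but the claim fails; we check each in order.
The first 11 eligible values, up to t = 68, all satisfy the conclusion.
t = 75: τ(75) = 6; 75 ≥ 72.

t = 75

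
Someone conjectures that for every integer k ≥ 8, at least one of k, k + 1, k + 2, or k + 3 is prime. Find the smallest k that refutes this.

k = 24

We need the least integer k ≥ 8 for which k, k + 1, k + 2, k + 3 are all composite.
For k = 8, 9, 10, 11, …, 21, 22, 23 the conclusion holds.
k = 24: 24 = 2 × 12; 25 = 5 × 5; 26 = 2 × 13; 27 = 3 × 9 — all composite.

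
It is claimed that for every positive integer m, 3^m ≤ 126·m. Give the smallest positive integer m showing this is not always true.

m = 7

A counterexample is any positive integer m such that 3^m > 126·m; we check each in order.
m = 1: 3^m = 3 and 126·m = 126, so 3 ≤ 126.
m = 2: 3^m = 9 and 126·m = 252, so 9 ≤ 252.
m = 3: 3^m = 27 and 126·m = 378, so 27 ≤ 378.
m = 4: 3^m = 81 and 126·m = 504, so 81 ≤ 504.
m = 5: 3^m = 243 and 126·m = 630, so 243 ≤ 630.
m = 6: 3^m = 729 and 126·m = 756, so 729 ≤ 756.
m = 7: 3^m = 2187 and 126·m = 882, so 2187 > 882.
Hence m = 7 is a counterexample.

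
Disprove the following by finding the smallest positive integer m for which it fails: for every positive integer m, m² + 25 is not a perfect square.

m = 12

A counterexample is any positive integer m such that m² + 25 is a perfect square; we check each in order.
The first 11 eligible values, up to m = 11, all satisfy the conclusion.
m = 12: 12² + 25 = 169 = 13², a perfect square.
Thus m = 12 disproves the claim, and no smaller m works.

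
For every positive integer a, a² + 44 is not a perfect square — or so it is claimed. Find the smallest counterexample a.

Check each positive integer a in order until a² + 44 is a perfect square.
For a = 1, 2, 3, 4, 5, 6, 7, 8, 9 the conclusion holds.
a = 10: 10² + 44 = 144 = 12², a perfect square.

a = 10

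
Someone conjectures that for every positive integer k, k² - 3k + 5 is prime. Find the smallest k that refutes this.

Check each positive integer k in order until k² - 3k + 5 is not prime.
k = 1: k² - 3k + 5 = 3, prime.
k = 2: k² - 3k + 5 = 3, prime.
k = 3: k² - 3k + 5 = 5, prime.
k = 4: k² - 3k + 5 = 9 = 3 × 3, composite.
Thus k = 4 disproves the claim, and no smaller k works.

k = 4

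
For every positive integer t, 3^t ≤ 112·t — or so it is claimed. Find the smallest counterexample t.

t = 6

Check each positive integer t in order until 3^t > 112·t.
The first 5 eligible values, up to t = 5, all satisfy the conclusion.
t = 6: 3^t = 729 and 112·t = 672, so 729 > 672.
Hence t = 6 is a counterexample.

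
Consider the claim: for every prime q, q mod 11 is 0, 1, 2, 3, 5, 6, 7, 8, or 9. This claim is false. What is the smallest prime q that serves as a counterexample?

q = 37

We need the least prime q for which the claim fails.
The first 11 eligible values, up to q = 31, all satisfy the conclusion.
q = 37: 37 mod 11 = 4 — not in {0, 1, 2, 3, 5, 6, 7, 8, 9}.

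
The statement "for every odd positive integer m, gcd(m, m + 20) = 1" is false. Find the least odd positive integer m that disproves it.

For m = 1, 3 the conclusion holds.
m = 5: gcd(5, 25) = 5.

m = 5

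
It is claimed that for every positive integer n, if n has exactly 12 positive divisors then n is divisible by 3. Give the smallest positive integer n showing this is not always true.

Check each positive integer n in order until n has exactly 12 positive divisors but n is not divisible by 3.
n = 60: τ(60) = 12; 60 mod 3 = 0.
n = 72: τ(72) = 12; 72 mod 3 = 0.
n = 84: τ(84) = 12; 84 mod 3 = 0.
n = 90: τ(90) = 12; 90 mod 3 = 0.
n = 96: τ(96) = 12; 96 mod 3 = 0.
n = 108: τ(108) = 12; 108 mod 3 = 0.
n = 126: τ(126) = 12; 126 mod 3 = 0.
n = 132: τ(132) = 12; 132 mod 3 = 0.
n = 140: τ(140) = 12; 140 mod 3 = 2.
Hence n = 140 is a counterexample.

n = 140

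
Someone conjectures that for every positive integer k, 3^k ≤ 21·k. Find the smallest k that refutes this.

k = 1: 3^k = 3 and 21·k = 21, so 3 ≤ 21.
k = 2: 3^k = 9 and 21·k = 42, so 9 ≤ 42.
k = 3: 3^k = 27 and 21·k = 63, so 27 ≤ 63.
k = 4: 3^k = 81 and 21·k = 84, so 81 ≤ 84.
k = 5: 3^k = 243 and 21·k = 105, so 243 > 105.
So k = 5 is the smallest counterexample.

k = 5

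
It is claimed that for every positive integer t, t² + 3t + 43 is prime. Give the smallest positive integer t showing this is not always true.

A counterexample is any positive integer t such that t² + 3t + 43 is not prime; we check each in order.
For t = 1, 2, 3, 4, …, 36, 37, 38 the conclusion holds.
t = 39: t² + 3t + 43 = 1681 = 41 × 41, composite.

t = 39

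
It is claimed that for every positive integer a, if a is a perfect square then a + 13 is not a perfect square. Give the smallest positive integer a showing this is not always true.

Check each positive integer a in order until a is a perfect square but a + 13 is a perfect square.
a = 1: 1 + 13 = 14, not a perfect square.
a = 4: 4 + 13 = 17, not a perfect square.
a = 9: 9 + 13 = 22, not a perfect square.
a = 16: 16 + 13 = 29, not a perfect square.
a = 25: 25 + 13 = 38, not a perfect square.
a = 36: 36 = 6² and 36 + 13 = 49 = 7².

a = 36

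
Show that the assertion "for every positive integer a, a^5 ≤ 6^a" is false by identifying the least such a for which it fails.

a = 3

We need the least positive integer a for which a^5 > 6^a.
For a = 1, 2 the conclusion holds.
a = 3: a^5 = 243 and 6^a = 216, so 243 > 216.
Thus a = 3 disproves the claim, and no smaller a works.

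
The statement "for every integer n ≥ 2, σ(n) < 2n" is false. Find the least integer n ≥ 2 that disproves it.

n = 6

For n = 2, 3, 4, 5 the conclusion holds.
n = 6: σ(6) = 12; 12 ≥ 12.
Thus n = 6 disproves the claim, and no smaller n works.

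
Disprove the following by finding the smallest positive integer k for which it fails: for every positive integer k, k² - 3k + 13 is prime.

k = 12

A counterexample is any positive integer k such that k² - 3k + 13 is not prime; we check each in order.
For k = 1, 2, 3, 4, …, 9, 10, 11 the conclusion holds.
k = 12: k² - 3k + 13 = 121 = 11 × 11, composite.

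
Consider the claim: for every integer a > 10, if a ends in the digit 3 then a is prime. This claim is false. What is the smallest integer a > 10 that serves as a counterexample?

A counterexample is any integer a > 10 such that a ends in the digit 3 but a is not prime; we check each in order.
For a = 13, 23 the conclusion holds.
a = 33: 33 ends in 3; 33 = 3 × 11, composite.

a = 33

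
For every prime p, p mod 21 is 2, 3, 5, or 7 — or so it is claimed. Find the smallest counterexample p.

p = 11

Check each prime p in order until the claim fails.
p = 2: 2 mod 21 = 2.
p = 3: 3 mod 21 = 3.
p = 5: 5 mod 21 = 5.
p = 7: 7 mod 21 = 7.
p = 11: 11 mod 21 = 11 — not in {2, 3, 5, 7}.
Thus p = 11 disproves the claim, and no smaller p works.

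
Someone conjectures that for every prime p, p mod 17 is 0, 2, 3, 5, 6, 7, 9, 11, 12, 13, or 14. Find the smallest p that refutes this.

p = 59

For p = 2, 3, 5, 7, …, 43, 47, 53 the conclusion holds.
p = 59: 59 mod 17 = 8 — not in {0, 2, 3, 5, 6, 7, 9, 11, 12, 13, 14}.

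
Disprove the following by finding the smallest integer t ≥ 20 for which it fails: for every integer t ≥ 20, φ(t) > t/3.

t = 24

Check each integer t ≥ 20 in order until the claim fails.
t = 20: φ(20) = 8 and 20/3 = 20/3, so φ(20) > 20/3.
t = 21: φ(21) = 12 and 21/3 = 7, so φ(21) > 21/3.
t = 22: φ(22) = 10 and 22/3 = 22/3, so φ(22) > 22/3.
t = 23: φ(23) = 22 and 23/3 = 23/3, so φ(23) > 23/3.
t = 24: φ(24) = 8 and 24/3 = 8, so φ(24) ≤ 24/3.
Thus t = 24 disproves the claim, and no smaller t works.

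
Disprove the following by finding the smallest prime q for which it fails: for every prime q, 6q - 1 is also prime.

The first 4 eligible values, up to q = 7, all satisfy the conclusion.
q = 11: 6q - 1 = 65 = 5 × 13, not prime.
Hence q = 11 is a counterexample.

q = 11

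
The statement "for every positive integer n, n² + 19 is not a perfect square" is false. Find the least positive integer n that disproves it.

n = 9

The first 8 eligible values, up to n = 8, all satisfy the conclusion.
n = 9: 9² + 19 = 100 = 10², a perfect square.
Thus n = 9 disproves the claim, and no smaller n works.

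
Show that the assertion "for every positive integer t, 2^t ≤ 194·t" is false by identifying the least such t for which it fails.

t = 12

For t = 1, 2, 3, 4, …, 9, 10, 11 the conclusion holds.
t = 12: 2^t = 4096 and 194·t = 2328, so 4096 > 2328.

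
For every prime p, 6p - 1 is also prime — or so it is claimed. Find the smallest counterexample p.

p = 2: 6p - 1 = 11, prime.
p = 3: 6p - 1 = 17, prime.
p = 5: 6p - 1 = 29, prime.
p = 7: 6p - 1 = 41, prime.
p = 11: 6p - 1 = 65 = 5 × 13, not prime.
So p = 11 is the smallest counterexample.

p = 11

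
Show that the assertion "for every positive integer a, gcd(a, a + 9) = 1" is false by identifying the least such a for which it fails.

We need the least positive integer a for which gcd(a, a + 9) > 1.
For a = 1, 2 the conclusion holds.
a = 3: gcd(3, 12) = 3.
So a = 3 is the smallest counterexample.

a = 3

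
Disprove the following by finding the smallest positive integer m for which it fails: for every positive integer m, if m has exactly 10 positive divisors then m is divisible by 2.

For m = 48, 80, 112, 162, 176, 208, 272, 304, 368 the conclusion holds.
m = 405: τ(405) = 10; 405 mod 2 = 1.

m = 405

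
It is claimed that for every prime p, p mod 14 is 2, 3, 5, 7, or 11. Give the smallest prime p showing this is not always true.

We need the least prime p for which the claim fails.
For p = 2, 3, 5, 7, 11 the conclusion holds.
p = 13: 13 mod 14 = 13 — not in {2, 3, 5, 7, 11}.
Thus p = 13 disproves the claim, and no smaller p works.

p = 13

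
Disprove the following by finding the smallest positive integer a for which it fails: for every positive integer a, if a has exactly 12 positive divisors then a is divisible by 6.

a = 140

A counterexample is any positive integer a such that a has exactly 12 positive divisors but a is not divisible by 6; we check each in order.
a = 60: τ(60) = 12; 60 mod 6 = 0.
a = 72: τ(72) = 12; 72 mod 6 = 0.
a = 84: τ(84) = 12; 84 mod 6 = 0.
a = 90: τ(90) = 12; 90 mod 6 = 0.
a = 96: τ(96) = 12; 96 mod 6 = 0.
a = 108: τ(108) = 12; 108 mod 6 = 0.
a = 126: τ(126) = 12; 126 mod 6 = 0.
a = 132: τ(132) = 12; 132 mod 6 = 0.
a = 140: τ(140) = 12; 140 mod 6 = 2.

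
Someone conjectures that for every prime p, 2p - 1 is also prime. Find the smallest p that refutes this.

p = 5

p = 2: 2p - 1 = 3, prime.
p = 3: 2p - 1 = 5, prime.
p = 5: 2p - 1 = 9 = 3 × 3, not prime.
Hence p = 5 is a counterexample.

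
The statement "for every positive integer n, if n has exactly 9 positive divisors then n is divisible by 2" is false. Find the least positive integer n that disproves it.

n = 225

n = 36: τ(36) = 9; 36 mod 2 = 0.
n = 100: τ(100) = 9; 100 mod 2 = 0.
n = 196: τ(196) = 9; 196 mod 2 = 0.
n = 225: τ(225) = 9; 225 mod 2 = 1.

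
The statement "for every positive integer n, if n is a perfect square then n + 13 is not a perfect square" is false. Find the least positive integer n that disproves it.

We need the least positive integer n for which n is a perfect square but n + 13 is a perfect square.
n = 1: 1 + 13 = 14, not a perfect square.
n = 4: 4 + 13 = 17, not a perfect square.
n = 9: 9 + 13 = 22, not a perfect square.
n = 16: 16 + 13 = 29, not a perfect square.
n = 25: 25 + 13 = 38, not a perfect square.
n = 36: 36 = 6² and 36 + 13 = 49 = 7².

n = 36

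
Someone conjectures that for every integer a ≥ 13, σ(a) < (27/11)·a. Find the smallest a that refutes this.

Check each integer a ≥ 13 in order until the claim fails.
The first 11 eligible values, up to a = 23, all satisfy the conclusion.
a = 24: σ(24) = 60; 60 ≥ 648/11.
So a = 24 is the smallest counterexample.

a = 24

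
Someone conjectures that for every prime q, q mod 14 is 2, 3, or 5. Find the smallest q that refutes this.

q = 7

A counterexample is any prime q such that the claim fails; we check each in order.
For q = 2, 3, 5 the conclusion holds.
q = 7: 7 mod 14 = 7 — not in {2, 3, 5}.
Thus q = 7 disproves the claim, and no smaller q works.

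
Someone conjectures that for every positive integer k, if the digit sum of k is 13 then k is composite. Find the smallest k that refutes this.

k = 67

Check each positive integer k in order until the digit sum of k is 13 but k is prime.
k = 49: digit sum 13; 49 is composite.
k = 58: digit sum 13; 58 is composite.
k = 67: digit sum 13; 67 is prime, not composite.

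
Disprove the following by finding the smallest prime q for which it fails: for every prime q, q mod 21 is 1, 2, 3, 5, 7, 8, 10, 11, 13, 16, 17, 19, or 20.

q = 67

We need the least prime q for which the claim fails.
The first 18 eligible values, up to q = 61, all satisfy the conclusion.
q = 67: 67 mod 21 = 4 — not in {1, 2, 3, 5, 7, 8, 10, 11, 13, 16, 17, 19, 20}.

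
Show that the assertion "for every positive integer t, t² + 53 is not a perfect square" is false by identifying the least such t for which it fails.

Check each positive integer t in order until t² + 53 is a perfect square.
The first 25 eligible values, up to t = 25, all satisfy the conclusion.
t = 26: 26² + 53 = 729 = 27², a perfect square.

t = 26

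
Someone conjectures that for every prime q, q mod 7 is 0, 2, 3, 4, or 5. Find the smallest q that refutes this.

q = 13

q = 2: 2 mod 7 = 2.
q = 3: 3 mod 7 = 3.
q = 5: 5 mod 7 = 5.
q = 7: 7 mod 7 = 0.
q = 11: 11 mod 7 = 4.
q = 13: 13 mod 7 = 6 — not in {0, 2, 3, 4, 5}.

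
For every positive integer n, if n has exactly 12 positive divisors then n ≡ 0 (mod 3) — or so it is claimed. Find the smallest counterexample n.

n = 140

A counterexample is any positive integer n such that n has exactly 12 positive divisors but the claim fails; we check each in order.
n = 60: τ(60) = 12; 60 ≡ 0 (mod 3).
n = 72: τ(72) = 12; 72 ≡ 0 (mod 3).
n = 84: τ(84) = 12; 84 ≡ 0 (mod 3).
n = 90: τ(90) = 12; 90 ≡ 0 (mod 3).
n = 96: τ(96) = 12; 96 ≡ 0 (mod 3).
n = 108: τ(108) = 12; 108 ≡ 0 (mod 3).
n = 126: τ(126) = 12; 126 ≡ 0 (mod 3).
n = 132: τ(132) = 12; 132 ≡ 0 (mod 3).
n = 140: τ(140) = 12; 140 ≡ 2 (mod 3).
So n = 140 is the smallest counterexample.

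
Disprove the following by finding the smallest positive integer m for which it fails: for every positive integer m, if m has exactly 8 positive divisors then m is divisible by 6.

m = 40

Check each positive integer m in order until m has exactly 8 positive divisors but m is not divisible by 6.
For m = 24, 30 the conclusion holds.
m = 40: τ(40) = 8; 40 mod 6 = 4.
Thus m = 40 disproves the claim, and no smaller m works.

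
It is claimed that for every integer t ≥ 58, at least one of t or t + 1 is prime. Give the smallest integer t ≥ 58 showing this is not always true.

The first 4 eligible values, up to t = 61, all satisfy the conclusion.
t = 62: 62 = 2 × 31; 63 = 3 × 21 — both composite.

t = 62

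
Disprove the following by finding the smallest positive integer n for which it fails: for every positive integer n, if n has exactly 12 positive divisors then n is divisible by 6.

n = 140

We need the least positive integer n for which n has exactly 12 positive divisors but n is not divisible by 6.
The first 8 eligible values, up to n = 132, all satisfy the conclusion.
n = 140: τ(140) = 12; 140 mod 6 = 2.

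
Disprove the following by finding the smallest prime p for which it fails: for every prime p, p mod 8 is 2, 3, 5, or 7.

Check each prime p in order until the claim fails.
For p = 2, 3, 5, 7, 11, 13 the conclusion holds.
p = 17: 17 mod 8 = 1 — not in {2, 3, 5, 7}.
Thus p = 17 disproves the claim, and no smaller p works.

p = 17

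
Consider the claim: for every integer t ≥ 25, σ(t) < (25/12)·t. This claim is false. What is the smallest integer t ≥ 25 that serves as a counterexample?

t = 30

For t = 25, 26, 27, 28, 29 the conclusion holds.
t = 30: σ(30) = 72; 72 ≥ 125/2.
Hence t = 30 is a counterexample.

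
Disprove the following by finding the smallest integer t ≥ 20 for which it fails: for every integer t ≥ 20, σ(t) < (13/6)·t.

t = 24

We need the least integer t ≥ 20 for which the claim fails.
t = 20: σ(20) = 42; 42 < 130/3.
t = 21: σ(21) = 32; 32 < 91/2.
t = 22: σ(22) = 36; 36 < 143/3.
t = 23: σ(23) = 24; 24 < 299/6.
t = 24: σ(24) = 60; 60 ≥ 52.
Thus t = 24 disproves the claim, and no smaller t works.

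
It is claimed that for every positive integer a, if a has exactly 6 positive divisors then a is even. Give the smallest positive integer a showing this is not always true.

We need the least positive integer a for which a has exactly 6 positive divisors but a is odd.
For a = 12, 18, 20, 28, 32, 44 the conclusion holds.
a = 45: divisors of 45: 1, 3, 5, 9, 15, 45; 45 is odd.
Thus a = 45 disproves the claim, and no smaller a works.

a = 45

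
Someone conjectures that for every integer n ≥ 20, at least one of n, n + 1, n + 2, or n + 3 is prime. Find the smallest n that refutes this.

n = 24

Check each integer n ≥ 20 in order until n, n + 1, n + 2, n + 3 are all composite.
The first 4 eligible values, up to n = 23, all satisfy the conclusion.
n = 24: 24 = 2 × 12; 25 = 5 × 5; 26 = 2 × 13; 27 = 3 × 9 — all composite.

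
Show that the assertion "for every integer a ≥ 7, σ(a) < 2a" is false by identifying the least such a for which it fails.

We need the least integer a ≥ 7 for which the claim fails.
a = 7: σ(7) = 8; 8 < 14.
a = 8: σ(8) = 15; 15 < 16.
a = 9: σ(9) = 13; 13 < 18.
a = 10: σ(10) = 18; 18 < 20.
a = 11: σ(11) = 12; 12 < 22.
a = 12: σ(12) = 28; 28 ≥ 24.
So a = 12 is the smallest counterexample.

a = 12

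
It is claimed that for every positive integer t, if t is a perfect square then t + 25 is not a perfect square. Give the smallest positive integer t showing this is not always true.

We need the least positive integer t for which t is a perfect square but t + 25 is a perfect square.
For t = 1, 4, 9, 16, …, 81, 100, 121 the conclusion holds.
t = 144: 144 = 12² and 144 + 25 = 169 = 13².

t = 144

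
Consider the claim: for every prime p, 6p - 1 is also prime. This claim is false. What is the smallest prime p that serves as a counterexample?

Check each prime p in order until 6p - 1 is not prime.
For p = 2, 3, 5, 7 the conclusion holds.
p = 11: 6p - 1 = 65 = 5 × 13, not prime.

p = 11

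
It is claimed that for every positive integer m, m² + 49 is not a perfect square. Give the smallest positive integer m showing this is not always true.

m = 24

Check each positive integer m in order until m² + 49 is a perfect square.
For m = 1, 2, 3, 4, …, 21, 22, 23 the conclusion holds.
m = 24: 24² + 49 = 625 = 25², a perfect square.
Hence m = 24 is a counterexample.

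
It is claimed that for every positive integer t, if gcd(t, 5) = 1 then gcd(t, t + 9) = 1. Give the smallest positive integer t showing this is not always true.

t = 3

We need the least positive integer t for which gcd(t, 5) = 1 but gcd(t, t + 9) > 1.
For t = 1, 2 the conclusion holds.
t = 3: gcd(3, 12) = 3.
Hence t = 3 is a counterexample.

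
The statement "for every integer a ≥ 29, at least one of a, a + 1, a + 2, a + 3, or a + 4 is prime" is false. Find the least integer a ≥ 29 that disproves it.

Check each integer a ≥ 29 in order until a, a + 1, a + 2, a + 3, a + 4 are all composite.
For a = 29, 30, 31 the conclusion holds.
a = 32: 32 = 2 × 16; 33 = 3 × 11; 34 = 2 × 17; 35 = 5 × 7; 36 = 2 × 18 — all composite.
Thus a = 32 disproves the claim, and no smaller a works.

a = 32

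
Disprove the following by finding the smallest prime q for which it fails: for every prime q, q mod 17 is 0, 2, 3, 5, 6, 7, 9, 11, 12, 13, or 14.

q = 59

The first 16 eligible values, up to q = 53, all satisfy the conclusion.
q = 59: 59 mod 17 = 8 — not in {0, 2, 3, 5, 6, 7, 9, 11, 12, 13, 14}.
Hence q = 59 is a counterexample.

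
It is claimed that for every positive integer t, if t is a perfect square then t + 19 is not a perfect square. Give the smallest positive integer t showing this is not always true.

t = 81

A counterexample is any positive integer t such that t is a perfect square but t + 19 is a perfect square; we check each in order.
For t = 1, 4, 9, 16, 25, 36, 49, 64 the conclusion holds.
t = 81: 81 = 9² and 81 + 19 = 100 = 10².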